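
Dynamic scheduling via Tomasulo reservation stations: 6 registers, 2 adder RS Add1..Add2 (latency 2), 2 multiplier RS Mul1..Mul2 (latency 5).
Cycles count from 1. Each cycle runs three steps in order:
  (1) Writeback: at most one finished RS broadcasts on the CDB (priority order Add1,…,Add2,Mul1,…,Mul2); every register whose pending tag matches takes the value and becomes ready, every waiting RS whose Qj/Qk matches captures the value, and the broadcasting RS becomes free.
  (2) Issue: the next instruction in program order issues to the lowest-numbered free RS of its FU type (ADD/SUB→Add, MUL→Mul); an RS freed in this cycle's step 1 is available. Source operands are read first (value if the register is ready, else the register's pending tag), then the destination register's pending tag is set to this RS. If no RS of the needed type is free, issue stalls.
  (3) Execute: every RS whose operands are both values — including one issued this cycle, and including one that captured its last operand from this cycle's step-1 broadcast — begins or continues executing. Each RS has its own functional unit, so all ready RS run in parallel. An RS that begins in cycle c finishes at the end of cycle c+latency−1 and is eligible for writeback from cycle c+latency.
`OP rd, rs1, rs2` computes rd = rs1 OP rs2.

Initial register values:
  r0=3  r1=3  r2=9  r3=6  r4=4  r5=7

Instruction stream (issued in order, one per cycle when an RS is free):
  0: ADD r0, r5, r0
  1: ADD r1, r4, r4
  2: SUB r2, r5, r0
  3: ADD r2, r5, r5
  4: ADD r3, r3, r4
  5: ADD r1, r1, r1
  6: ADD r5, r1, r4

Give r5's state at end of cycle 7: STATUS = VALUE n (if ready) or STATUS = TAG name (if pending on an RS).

cycle 1: issue ADD r0<-Add1 // r0:Add1,r1:3,r2:9,r3:6,r4:4,r5:7
cycle 2: issue ADD r1<-Add2 // r0:Add1,r1:Add2,r2:9,r3:6,r4:4,r5:7
cycle 3: CDB Add1=10; issue SUB r2<-Add1 // r0:10,r1:Add2,r2:Add1,r3:6,r4:4,r5:7
cycle 4: CDB Add2=8; issue ADD r2<-Add2 // r0:10,r1:8,r2:Add2,r3:6,r4:4,r5:7
cycle 5: CDB Add1=-3; issue ADD r3<-Add1 // r0:10,r1:8,r2:Add2,r3:Add1,r4:4,r5:7
cycle 6: CDB Add2=14; issue ADD r1<-Add2 // r0:10,r1:Add2,r2:14,r3:Add1,r4:4,r5:7
cycle 7: CDB Add1=10; issue ADD r5<-Add1 // r0:10,r1:Add2,r2:14,r3:10,r4:4,r5:Add1

STATUS = TAG Add1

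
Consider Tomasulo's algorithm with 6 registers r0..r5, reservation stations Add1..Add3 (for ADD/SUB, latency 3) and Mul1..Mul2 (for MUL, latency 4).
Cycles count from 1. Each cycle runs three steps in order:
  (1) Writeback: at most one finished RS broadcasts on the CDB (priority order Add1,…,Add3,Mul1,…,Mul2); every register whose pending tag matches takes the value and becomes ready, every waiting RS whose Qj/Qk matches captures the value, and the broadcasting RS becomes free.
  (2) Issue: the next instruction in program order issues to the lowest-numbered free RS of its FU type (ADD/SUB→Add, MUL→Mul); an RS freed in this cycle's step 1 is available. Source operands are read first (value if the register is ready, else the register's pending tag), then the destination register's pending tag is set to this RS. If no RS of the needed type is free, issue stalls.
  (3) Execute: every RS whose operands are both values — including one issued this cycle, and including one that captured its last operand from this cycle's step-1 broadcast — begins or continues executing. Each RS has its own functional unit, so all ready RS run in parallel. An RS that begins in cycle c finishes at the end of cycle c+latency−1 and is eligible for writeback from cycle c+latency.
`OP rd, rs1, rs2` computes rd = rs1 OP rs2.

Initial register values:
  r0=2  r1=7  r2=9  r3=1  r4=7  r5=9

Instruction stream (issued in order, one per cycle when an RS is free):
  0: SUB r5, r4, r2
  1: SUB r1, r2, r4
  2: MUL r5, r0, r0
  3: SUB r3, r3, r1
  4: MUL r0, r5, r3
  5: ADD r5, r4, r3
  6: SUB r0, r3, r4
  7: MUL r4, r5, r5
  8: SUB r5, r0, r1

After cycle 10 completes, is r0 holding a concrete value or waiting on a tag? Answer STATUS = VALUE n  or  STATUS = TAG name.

  c1: issue SUB r5<-Add1  regs: r0:2,r1:7,r2:9,r3:1,r4:7,r5:Add1
  c2: issue SUB r1<-Add2  regs: r0:2,r1:Add2,r2:9,r3:1,r4:7,r5:Add1
  c3: issue MUL r5<-Mul1  regs: r0:2,r1:Add2,r2:9,r3:1,r4:7,r5:Mul1
  c4: CDB Add1=-2; issue SUB r3<-Add1  regs: r0:2,r1:Add2,r2:9,r3:Add1,r4:7,r5:Mul1
  c5: CDB Add2=2; issue MUL r0<-Mul2  regs: r0:Mul2,r1:2,r2:9,r3:Add1,r4:7,r5:Mul1
  c6: issue ADD r5<-Add2  regs: r0:Mul2,r1:2,r2:9,r3:Add1,r4:7,r5:Add2
  c7: CDB Mul1=4; issue SUB r0<-Add3  regs: r0:Add3,r1:2,r2:9,r3:Add1,r4:7,r5:Add2
  c8: CDB Add1=-1; issue MUL r4<-Mul1  regs: r0:Add3,r1:2,r2:9,r3:-1,r4:Mul1,r5:Add2
  c9: issue SUB r5<-Add1  regs: r0:Add3,r1:2,r2:9,r3:-1,r4:Mul1,r5:Add1
  c10: -  regs: r0:Add3,r1:2,r2:9,r3:-1,r4:Mul1,r5:Add1

STATUS = TAG Add3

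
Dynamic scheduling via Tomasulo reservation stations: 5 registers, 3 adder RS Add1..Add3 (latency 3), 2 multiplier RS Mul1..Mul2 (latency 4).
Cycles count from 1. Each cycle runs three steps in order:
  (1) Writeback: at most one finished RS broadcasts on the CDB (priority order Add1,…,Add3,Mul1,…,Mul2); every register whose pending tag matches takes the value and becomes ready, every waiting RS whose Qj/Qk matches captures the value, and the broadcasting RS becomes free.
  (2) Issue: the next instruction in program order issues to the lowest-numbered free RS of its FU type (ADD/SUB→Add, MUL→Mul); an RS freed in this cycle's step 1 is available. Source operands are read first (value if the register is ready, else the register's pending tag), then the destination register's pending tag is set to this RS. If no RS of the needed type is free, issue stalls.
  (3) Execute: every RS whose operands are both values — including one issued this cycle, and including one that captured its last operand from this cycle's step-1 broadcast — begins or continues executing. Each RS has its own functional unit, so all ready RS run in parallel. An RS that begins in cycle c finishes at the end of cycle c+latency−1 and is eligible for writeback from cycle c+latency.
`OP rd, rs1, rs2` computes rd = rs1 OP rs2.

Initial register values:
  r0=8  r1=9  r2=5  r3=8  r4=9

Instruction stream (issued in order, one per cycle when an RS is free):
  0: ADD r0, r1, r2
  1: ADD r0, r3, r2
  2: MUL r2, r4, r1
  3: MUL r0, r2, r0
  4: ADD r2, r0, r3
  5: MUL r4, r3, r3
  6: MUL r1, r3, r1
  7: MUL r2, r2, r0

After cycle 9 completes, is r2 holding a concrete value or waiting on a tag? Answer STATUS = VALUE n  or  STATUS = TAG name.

STATUS = TAG Add1

c1: issue ADD r0<-Add1 | r0:Add1,r1:9,r2:5,r3:8,r4:9
c2: issue ADD r0<-Add2 | r0:Add2,r1:9,r2:5,r3:8,r4:9
c3: issue MUL r2<-Mul1 | r0:Add2,r1:9,r2:Mul1,r3:8,r4:9
c4: CDB Add1=14; issue MUL r0<-Mul2 | r0:Mul2,r1:9,r2:Mul1,r3:8,r4:9
c5: CDB Add2=13; issue ADD r2<-Add1 | r0:Mul2,r1:9,r2:Add1,r3:8,r4:9
c6: stall | r0:Mul2,r1:9,r2:Add1,r3:8,r4:9
c7: CDB Mul1=81; issue MUL r4<-Mul1 | r0:Mul2,r1:9,r2:Add1,r3:8,r4:Mul1
c8: stall | r0:Mul2,r1:9,r2:Add1,r3:8,r4:Mul1
c9: stall | r0:Mul2,r1:9,r2:Add1,r3:8,r4:Mul1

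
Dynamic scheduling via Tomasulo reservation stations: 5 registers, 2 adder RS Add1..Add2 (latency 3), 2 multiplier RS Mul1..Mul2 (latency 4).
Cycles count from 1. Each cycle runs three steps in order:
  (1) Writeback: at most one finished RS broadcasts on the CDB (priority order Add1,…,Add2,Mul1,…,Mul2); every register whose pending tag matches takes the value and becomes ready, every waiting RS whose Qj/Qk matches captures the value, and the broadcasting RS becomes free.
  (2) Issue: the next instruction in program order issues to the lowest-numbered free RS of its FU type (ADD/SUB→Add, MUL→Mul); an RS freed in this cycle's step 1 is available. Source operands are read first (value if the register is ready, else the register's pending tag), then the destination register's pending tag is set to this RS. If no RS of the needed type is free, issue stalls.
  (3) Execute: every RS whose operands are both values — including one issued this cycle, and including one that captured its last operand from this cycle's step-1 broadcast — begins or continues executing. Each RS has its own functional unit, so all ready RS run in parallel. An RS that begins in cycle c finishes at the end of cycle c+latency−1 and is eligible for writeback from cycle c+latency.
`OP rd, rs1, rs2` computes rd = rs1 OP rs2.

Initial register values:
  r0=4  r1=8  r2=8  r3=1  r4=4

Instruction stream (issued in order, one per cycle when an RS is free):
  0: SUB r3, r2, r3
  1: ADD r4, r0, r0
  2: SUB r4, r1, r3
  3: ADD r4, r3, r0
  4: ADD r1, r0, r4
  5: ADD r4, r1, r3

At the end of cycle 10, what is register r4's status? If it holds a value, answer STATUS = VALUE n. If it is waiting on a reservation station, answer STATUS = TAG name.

STATUS = TAG Add2

c1: issue SUB r3<-Add1 | r0:4,r1:8,r2:8,r3:Add1,r4:4
c2: issue ADD r4<-Add2 | r0:4,r1:8,r2:8,r3:Add1,r4:Add2
c3: stall | r0:4,r1:8,r2:8,r3:Add1,r4:Add2
c4: CDB Add1=7; issue SUB r4<-Add1 | r0:4,r1:8,r2:8,r3:7,r4:Add1
c5: CDB Add2=8; issue ADD r4<-Add2 | r0:4,r1:8,r2:8,r3:7,r4:Add2
c6: stall | r0:4,r1:8,r2:8,r3:7,r4:Add2
c7: CDB Add1=1; issue ADD r1<-Add1 | r0:4,r1:Add1,r2:8,r3:7,r4:Add2
c8: CDB Add2=11; issue ADD r4<-Add2 | r0:4,r1:Add1,r2:8,r3:7,r4:Add2
c9: - | r0:4,r1:Add1,r2:8,r3:7,r4:Add2
c10: - | r0:4,r1:Add1,r2:8,r3:7,r4:Add2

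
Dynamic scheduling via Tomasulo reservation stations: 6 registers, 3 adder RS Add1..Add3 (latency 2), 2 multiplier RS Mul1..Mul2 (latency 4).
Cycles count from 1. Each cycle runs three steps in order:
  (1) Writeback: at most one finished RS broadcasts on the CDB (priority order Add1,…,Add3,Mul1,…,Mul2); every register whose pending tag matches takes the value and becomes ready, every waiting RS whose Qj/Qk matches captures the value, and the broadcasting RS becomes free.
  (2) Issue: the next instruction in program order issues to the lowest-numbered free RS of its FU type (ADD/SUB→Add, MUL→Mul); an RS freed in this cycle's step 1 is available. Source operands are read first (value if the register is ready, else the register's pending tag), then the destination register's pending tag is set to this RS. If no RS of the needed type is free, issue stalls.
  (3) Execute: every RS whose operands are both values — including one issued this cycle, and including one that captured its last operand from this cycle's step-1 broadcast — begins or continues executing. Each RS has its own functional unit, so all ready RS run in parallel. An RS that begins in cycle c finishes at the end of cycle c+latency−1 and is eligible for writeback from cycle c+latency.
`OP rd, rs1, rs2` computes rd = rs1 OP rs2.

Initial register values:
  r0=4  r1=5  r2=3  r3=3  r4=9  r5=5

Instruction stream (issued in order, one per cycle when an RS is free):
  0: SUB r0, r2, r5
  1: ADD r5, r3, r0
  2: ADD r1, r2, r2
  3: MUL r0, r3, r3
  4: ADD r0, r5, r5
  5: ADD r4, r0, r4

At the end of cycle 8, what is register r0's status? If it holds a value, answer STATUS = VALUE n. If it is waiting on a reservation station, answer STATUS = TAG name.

STATUS = VALUE 2

c1: issue SUB r0<-Add1 | r0:Add1,r1:5,r2:3,r3:3,r4:9,r5:5
c2: issue ADD r5<-Add2 | r0:Add1,r1:5,r2:3,r3:3,r4:9,r5:Add2
c3: CDB Add1=-2; issue ADD r1<-Add1 | r0:-2,r1:Add1,r2:3,r3:3,r4:9,r5:Add2
c4: issue MUL r0<-Mul1 | r0:Mul1,r1:Add1,r2:3,r3:3,r4:9,r5:Add2
c5: CDB Add1=6; issue ADD r0<-Add1 | r0:Add1,r1:6,r2:3,r3:3,r4:9,r5:Add2
c6: CDB Add2=1; issue ADD r4<-Add2 | r0:Add1,r1:6,r2:3,r3:3,r4:Add2,r5:1
c7: - | r0:Add1,r1:6,r2:3,r3:3,r4:Add2,r5:1
c8: CDB Add1=2 | r0:2,r1:6,r2:3,r3:3,r4:Add2,r5:1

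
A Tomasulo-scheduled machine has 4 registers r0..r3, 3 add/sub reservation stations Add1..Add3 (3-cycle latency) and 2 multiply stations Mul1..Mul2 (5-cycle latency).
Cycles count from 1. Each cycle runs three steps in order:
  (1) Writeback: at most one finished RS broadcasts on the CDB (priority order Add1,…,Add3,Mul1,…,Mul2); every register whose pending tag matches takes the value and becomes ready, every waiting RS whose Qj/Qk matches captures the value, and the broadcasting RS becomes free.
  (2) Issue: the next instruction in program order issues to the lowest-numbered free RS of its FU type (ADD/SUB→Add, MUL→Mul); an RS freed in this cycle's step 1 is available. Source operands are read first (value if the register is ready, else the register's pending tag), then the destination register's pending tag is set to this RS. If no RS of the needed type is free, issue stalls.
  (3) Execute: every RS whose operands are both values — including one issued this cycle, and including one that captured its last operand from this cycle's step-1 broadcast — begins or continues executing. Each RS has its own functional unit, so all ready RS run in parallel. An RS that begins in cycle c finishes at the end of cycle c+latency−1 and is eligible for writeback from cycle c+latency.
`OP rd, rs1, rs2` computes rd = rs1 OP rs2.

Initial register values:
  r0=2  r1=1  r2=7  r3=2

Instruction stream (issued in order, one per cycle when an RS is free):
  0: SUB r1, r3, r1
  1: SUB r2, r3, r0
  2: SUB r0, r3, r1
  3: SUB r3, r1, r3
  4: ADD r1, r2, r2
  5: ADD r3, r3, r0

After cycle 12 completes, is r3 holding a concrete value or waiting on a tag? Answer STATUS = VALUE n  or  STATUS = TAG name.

STATUS = VALUE 0

c1: issue SUB r1<-Add1 | r0:2,r1:Add1,r2:7,r3:2
c2: issue SUB r2<-Add2 | r0:2,r1:Add1,r2:Add2,r3:2
c3: issue SUB r0<-Add3 | r0:Add3,r1:Add1,r2:Add2,r3:2
c4: CDB Add1=1; issue SUB r3<-Add1 | r0:Add3,r1:1,r2:Add2,r3:Add1
c5: CDB Add2=0; issue ADD r1<-Add2 | r0:Add3,r1:Add2,r2:0,r3:Add1
c6: stall | r0:Add3,r1:Add2,r2:0,r3:Add1
c7: CDB Add1=-1; issue ADD r3<-Add1 | r0:Add3,r1:Add2,r2:0,r3:Add1
c8: CDB Add2=0 | r0:Add3,r1:0,r2:0,r3:Add1
c9: CDB Add3=1 | r0:1,r1:0,r2:0,r3:Add1
c10: - | r0:1,r1:0,r2:0,r3:Add1
c11: - | r0:1,r1:0,r2:0,r3:Add1
c12: CDB Add1=0 | r0:1,r1:0,r2:0,r3:0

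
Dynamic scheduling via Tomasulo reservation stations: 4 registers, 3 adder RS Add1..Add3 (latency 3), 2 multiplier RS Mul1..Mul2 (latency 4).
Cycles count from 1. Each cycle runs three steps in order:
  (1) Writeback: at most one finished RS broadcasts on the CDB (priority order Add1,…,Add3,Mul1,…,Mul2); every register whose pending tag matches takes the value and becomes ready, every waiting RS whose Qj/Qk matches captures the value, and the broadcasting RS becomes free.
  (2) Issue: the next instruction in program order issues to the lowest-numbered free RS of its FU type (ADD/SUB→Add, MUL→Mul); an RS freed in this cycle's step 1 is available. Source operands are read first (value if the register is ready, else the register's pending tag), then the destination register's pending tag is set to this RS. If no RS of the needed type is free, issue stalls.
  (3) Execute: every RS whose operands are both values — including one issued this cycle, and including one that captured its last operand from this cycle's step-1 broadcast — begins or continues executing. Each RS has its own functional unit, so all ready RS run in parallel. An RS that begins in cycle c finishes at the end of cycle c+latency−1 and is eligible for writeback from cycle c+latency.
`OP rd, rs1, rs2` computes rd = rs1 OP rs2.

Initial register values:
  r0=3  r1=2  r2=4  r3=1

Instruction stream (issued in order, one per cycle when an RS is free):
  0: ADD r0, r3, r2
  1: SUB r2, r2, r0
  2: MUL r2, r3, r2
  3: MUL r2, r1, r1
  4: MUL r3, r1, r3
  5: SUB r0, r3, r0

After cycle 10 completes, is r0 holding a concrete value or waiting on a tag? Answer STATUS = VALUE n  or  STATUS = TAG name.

STATUS = TAG Add1

cycle 1: issue ADD r0<-Add1 // r0:Add1,r1:2,r2:4,r3:1
cycle 2: issue SUB r2<-Add2 // r0:Add1,r1:2,r2:Add2,r3:1
cycle 3: issue MUL r2<-Mul1 // r0:Add1,r1:2,r2:Mul1,r3:1
cycle 4: CDB Add1=5; issue MUL r2<-Mul2 // r0:5,r1:2,r2:Mul2,r3:1
cycle 5: stall // r0:5,r1:2,r2:Mul2,r3:1
cycle 6: stall // r0:5,r1:2,r2:Mul2,r3:1
cycle 7: CDB Add2=-1; stall // r0:5,r1:2,r2:Mul2,r3:1
cycle 8: CDB Mul2=4; issue MUL r3<-Mul2 // r0:5,r1:2,r2:4,r3:Mul2
cycle 9: issue SUB r0<-Add1 // r0:Add1,r1:2,r2:4,r3:Mul2
cycle 10: - // r0:Add1,r1:2,r2:4,r3:Mul2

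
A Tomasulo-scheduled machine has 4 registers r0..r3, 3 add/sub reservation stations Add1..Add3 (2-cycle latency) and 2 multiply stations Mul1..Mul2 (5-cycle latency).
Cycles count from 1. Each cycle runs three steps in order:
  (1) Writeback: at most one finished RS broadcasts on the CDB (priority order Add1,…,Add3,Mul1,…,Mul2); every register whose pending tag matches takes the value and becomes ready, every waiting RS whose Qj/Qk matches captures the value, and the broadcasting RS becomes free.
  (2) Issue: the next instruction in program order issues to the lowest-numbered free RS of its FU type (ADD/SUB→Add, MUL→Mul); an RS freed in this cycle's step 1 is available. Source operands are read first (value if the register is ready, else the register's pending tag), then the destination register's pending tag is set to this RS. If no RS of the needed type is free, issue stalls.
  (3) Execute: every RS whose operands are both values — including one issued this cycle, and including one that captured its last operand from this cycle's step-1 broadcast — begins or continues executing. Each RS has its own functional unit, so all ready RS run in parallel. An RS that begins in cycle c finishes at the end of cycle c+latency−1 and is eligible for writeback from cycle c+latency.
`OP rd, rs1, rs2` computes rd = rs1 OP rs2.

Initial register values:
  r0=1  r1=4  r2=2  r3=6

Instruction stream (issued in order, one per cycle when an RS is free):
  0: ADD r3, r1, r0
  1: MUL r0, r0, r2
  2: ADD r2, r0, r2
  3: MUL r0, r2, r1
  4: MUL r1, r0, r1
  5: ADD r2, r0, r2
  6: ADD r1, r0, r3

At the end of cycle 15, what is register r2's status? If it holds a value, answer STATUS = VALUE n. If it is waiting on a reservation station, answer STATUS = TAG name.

cycle 1: issue ADD r3<-Add1 // r0:1,r1:4,r2:2,r3:Add1
cycle 2: issue MUL r0<-Mul1 // r0:Mul1,r1:4,r2:2,r3:Add1
cycle 3: CDB Add1=5; issue ADD r2<-Add1 // r0:Mul1,r1:4,r2:Add1,r3:5
cycle 4: issue MUL r0<-Mul2 // r0:Mul2,r1:4,r2:Add1,r3:5
cycle 5: stall // r0:Mul2,r1:4,r2:Add1,r3:5
cycle 6: stall // r0:Mul2,r1:4,r2:Add1,r3:5
cycle 7: CDB Mul1=2; issue MUL r1<-Mul1 // r0:Mul2,r1:Mul1,r2:Add1,r3:5
cycle 8: issue ADD r2<-Add2 // r0:Mul2,r1:Mul1,r2:Add2,r3:5
cycle 9: CDB Add1=4; issue ADD r1<-Add1 // r0:Mul2,r1:Add1,r2:Add2,r3:5
cycle 10: - // r0:Mul2,r1:Add1,r2:Add2,r3:5
cycle 11: - // r0:Mul2,r1:Add1,r2:Add2,r3:5
cycle 12: - // r0:Mul2,r1:Add1,r2:Add2,r3:5
cycle 13: - // r0:Mul2,r1:Add1,r2:Add2,r3:5
cycle 14: CDB Mul2=16 // r0:16,r1:Add1,r2:Add2,r3:5
cycle 15: - // r0:16,r1:Add1,r2:Add2,r3:5

STATUS = TAG Add2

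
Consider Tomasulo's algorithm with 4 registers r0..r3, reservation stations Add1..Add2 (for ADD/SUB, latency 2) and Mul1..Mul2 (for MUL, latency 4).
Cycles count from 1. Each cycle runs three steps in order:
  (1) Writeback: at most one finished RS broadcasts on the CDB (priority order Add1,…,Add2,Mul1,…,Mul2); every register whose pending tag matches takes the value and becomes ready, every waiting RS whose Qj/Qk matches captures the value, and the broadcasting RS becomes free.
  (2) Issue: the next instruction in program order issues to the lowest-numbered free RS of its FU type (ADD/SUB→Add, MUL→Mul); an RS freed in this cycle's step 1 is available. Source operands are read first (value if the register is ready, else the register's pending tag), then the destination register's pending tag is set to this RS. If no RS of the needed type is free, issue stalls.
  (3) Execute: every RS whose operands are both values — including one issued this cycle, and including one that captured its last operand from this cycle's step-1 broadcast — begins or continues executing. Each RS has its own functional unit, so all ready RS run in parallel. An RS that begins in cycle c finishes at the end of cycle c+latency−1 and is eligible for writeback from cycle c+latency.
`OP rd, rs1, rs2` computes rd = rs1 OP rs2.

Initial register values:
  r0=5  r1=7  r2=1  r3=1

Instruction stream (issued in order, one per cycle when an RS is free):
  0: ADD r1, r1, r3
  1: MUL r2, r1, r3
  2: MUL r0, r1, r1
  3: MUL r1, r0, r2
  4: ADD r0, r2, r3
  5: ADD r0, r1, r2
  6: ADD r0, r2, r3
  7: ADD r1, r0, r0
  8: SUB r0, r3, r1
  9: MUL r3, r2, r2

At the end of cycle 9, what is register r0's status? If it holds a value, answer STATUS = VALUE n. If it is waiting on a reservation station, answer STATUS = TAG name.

cycle 1: issue ADD r1<-Add1 // r0:5,r1:Add1,r2:1,r3:1
cycle 2: issue MUL r2<-Mul1 // r0:5,r1:Add1,r2:Mul1,r3:1
cycle 3: CDB Add1=8; issue MUL r0<-Mul2 // r0:Mul2,r1:8,r2:Mul1,r3:1
cycle 4: stall // r0:Mul2,r1:8,r2:Mul1,r3:1
cycle 5: stall // r0:Mul2,r1:8,r2:Mul1,r3:1
cycle 6: stall // r0:Mul2,r1:8,r2:Mul1,r3:1
cycle 7: CDB Mul1=8; issue MUL r1<-Mul1 // r0:Mul2,r1:Mul1,r2:8,r3:1
cycle 8: CDB Mul2=64; issue ADD r0<-Add1 // r0:Add1,r1:Mul1,r2:8,r3:1
cycle 9: issue ADD r0<-Add2 // r0:Add2,r1:Mul1,r2:8,r3:1

STATUS = TAG Add2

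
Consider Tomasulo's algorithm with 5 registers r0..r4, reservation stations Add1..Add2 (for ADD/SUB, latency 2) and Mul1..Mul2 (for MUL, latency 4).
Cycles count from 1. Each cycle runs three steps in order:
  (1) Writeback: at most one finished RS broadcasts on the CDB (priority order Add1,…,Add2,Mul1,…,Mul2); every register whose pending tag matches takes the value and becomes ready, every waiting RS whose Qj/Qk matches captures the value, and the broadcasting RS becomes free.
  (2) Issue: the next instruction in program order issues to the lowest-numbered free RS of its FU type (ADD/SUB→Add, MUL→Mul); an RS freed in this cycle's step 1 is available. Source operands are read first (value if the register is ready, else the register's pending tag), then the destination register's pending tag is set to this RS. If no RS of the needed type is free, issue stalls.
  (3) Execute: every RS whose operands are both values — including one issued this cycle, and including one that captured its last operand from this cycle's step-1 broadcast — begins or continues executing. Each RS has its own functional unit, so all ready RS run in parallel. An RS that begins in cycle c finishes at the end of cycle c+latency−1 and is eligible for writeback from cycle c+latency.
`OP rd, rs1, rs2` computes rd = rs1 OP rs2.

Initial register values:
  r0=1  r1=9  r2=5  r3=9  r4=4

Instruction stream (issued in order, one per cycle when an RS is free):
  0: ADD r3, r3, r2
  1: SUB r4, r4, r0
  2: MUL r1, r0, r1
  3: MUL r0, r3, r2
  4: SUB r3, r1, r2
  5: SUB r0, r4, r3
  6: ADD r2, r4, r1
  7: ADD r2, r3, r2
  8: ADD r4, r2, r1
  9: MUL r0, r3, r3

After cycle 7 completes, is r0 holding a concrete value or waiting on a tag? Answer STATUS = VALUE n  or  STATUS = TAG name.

cycle 1: issue ADD r3<-Add1 // r0:1,r1:9,r2:5,r3:Add1,r4:4
cycle 2: issue SUB r4<-Add2 // r0:1,r1:9,r2:5,r3:Add1,r4:Add2
cycle 3: CDB Add1=14; issue MUL r1<-Mul1 // r0:1,r1:Mul1,r2:5,r3:14,r4:Add2
cycle 4: CDB Add2=3; issue MUL r0<-Mul2 // r0:Mul2,r1:Mul1,r2:5,r3:14,r4:3
cycle 5: issue SUB r3<-Add1 // r0:Mul2,r1:Mul1,r2:5,r3:Add1,r4:3
cycle 6: issue SUB r0<-Add2 // r0:Add2,r1:Mul1,r2:5,r3:Add1,r4:3
cycle 7: CDB Mul1=9; stall // r0:Add2,r1:9,r2:5,r3:Add1,r4:3

STATUS = TAG Add2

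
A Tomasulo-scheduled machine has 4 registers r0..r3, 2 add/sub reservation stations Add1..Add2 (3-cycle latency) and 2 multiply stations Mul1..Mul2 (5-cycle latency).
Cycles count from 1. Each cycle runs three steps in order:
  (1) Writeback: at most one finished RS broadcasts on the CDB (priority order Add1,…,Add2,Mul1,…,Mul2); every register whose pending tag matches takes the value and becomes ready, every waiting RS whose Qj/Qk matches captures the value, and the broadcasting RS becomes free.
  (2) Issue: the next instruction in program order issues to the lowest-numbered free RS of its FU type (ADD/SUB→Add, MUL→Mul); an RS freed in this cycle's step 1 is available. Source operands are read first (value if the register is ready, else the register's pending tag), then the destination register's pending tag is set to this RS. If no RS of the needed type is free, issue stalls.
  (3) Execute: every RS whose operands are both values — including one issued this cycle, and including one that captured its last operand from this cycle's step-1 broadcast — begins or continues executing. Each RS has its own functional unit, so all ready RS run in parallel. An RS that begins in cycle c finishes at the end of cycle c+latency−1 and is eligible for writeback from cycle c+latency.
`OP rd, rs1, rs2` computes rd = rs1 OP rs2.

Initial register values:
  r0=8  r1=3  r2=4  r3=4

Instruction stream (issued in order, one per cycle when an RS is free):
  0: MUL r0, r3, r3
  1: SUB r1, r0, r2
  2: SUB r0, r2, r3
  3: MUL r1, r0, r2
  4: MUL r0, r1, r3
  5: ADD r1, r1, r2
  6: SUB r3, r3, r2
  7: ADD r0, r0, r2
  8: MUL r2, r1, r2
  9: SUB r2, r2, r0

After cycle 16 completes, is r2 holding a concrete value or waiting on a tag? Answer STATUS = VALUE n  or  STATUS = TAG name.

STATUS = TAG Add2

  c1: issue MUL r0<-Mul1  regs: r0:Mul1,r1:3,r2:4,r3:4
  c2: issue SUB r1<-Add1  regs: r0:Mul1,r1:Add1,r2:4,r3:4
  c3: issue SUB r0<-Add2  regs: r0:Add2,r1:Add1,r2:4,r3:4
  c4: issue MUL r1<-Mul2  regs: r0:Add2,r1:Mul2,r2:4,r3:4
  c5: stall  regs: r0:Add2,r1:Mul2,r2:4,r3:4
  c6: CDB Add2=0; stall  regs: r0:0,r1:Mul2,r2:4,r3:4
  c7: CDB Mul1=16; issue MUL r0<-Mul1  regs: r0:Mul1,r1:Mul2,r2:4,r3:4
  c8: issue ADD r1<-Add2  regs: r0:Mul1,r1:Add2,r2:4,r3:4
  c9: stall  regs: r0:Mul1,r1:Add2,r2:4,r3:4
  c10: CDB Add1=12; issue SUB r3<-Add1  regs: r0:Mul1,r1:Add2,r2:4,r3:Add1
  c11: CDB Mul2=0; stall  regs: r0:Mul1,r1:Add2,r2:4,r3:Add1
  c12: stall  regs: r0:Mul1,r1:Add2,r2:4,r3:Add1
  c13: CDB Add1=0; issue ADD r0<-Add1  regs: r0:Add1,r1:Add2,r2:4,r3:0
  c14: CDB Add2=4; issue MUL r2<-Mul2  regs: r0:Add1,r1:4,r2:Mul2,r3:0
  c15: issue SUB r2<-Add2  regs: r0:Add1,r1:4,r2:Add2,r3:0
  c16: CDB Mul1=0  regs: r0:Add1,r1:4,r2:Add2,r3:0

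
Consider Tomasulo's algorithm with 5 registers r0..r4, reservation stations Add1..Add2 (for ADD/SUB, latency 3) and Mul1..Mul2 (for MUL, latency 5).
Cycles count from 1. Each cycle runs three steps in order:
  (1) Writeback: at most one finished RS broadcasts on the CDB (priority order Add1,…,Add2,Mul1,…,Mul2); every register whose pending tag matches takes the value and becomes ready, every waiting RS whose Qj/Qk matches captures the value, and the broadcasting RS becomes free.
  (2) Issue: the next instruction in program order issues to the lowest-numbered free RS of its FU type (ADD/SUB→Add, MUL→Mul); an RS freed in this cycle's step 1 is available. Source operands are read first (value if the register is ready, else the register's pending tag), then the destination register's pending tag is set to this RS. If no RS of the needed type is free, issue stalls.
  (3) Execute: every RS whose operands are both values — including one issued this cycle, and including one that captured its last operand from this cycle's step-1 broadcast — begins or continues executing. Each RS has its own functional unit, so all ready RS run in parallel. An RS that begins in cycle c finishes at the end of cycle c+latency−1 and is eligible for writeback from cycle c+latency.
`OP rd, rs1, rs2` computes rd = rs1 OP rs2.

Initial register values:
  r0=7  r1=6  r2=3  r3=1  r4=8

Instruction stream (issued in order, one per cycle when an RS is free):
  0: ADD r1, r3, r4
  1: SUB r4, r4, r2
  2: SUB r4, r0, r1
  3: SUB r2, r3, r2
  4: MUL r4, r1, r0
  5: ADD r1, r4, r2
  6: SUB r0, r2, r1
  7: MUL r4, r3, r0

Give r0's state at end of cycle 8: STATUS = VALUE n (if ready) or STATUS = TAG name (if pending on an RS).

cycle 1: issue ADD r1<-Add1 // r0:7,r1:Add1,r2:3,r3:1,r4:8
cycle 2: issue SUB r4<-Add2 // r0:7,r1:Add1,r2:3,r3:1,r4:Add2
cycle 3: stall // r0:7,r1:Add1,r2:3,r3:1,r4:Add2
cycle 4: CDB Add1=9; issue SUB r4<-Add1 // r0:7,r1:9,r2:3,r3:1,r4:Add1
cycle 5: CDB Add2=5; issue SUB r2<-Add2 // r0:7,r1:9,r2:Add2,r3:1,r4:Add1
cycle 6: issue MUL r4<-Mul1 // r0:7,r1:9,r2:Add2,r3:1,r4:Mul1
cycle 7: CDB Add1=-2; issue ADD r1<-Add1 // r0:7,r1:Add1,r2:Add2,r3:1,r4:Mul1
cycle 8: CDB Add2=-2; issue SUB r0<-Add2 // r0:Add2,r1:Add1,r2:-2,r3:1,r4:Mul1

STATUS = TAG Add2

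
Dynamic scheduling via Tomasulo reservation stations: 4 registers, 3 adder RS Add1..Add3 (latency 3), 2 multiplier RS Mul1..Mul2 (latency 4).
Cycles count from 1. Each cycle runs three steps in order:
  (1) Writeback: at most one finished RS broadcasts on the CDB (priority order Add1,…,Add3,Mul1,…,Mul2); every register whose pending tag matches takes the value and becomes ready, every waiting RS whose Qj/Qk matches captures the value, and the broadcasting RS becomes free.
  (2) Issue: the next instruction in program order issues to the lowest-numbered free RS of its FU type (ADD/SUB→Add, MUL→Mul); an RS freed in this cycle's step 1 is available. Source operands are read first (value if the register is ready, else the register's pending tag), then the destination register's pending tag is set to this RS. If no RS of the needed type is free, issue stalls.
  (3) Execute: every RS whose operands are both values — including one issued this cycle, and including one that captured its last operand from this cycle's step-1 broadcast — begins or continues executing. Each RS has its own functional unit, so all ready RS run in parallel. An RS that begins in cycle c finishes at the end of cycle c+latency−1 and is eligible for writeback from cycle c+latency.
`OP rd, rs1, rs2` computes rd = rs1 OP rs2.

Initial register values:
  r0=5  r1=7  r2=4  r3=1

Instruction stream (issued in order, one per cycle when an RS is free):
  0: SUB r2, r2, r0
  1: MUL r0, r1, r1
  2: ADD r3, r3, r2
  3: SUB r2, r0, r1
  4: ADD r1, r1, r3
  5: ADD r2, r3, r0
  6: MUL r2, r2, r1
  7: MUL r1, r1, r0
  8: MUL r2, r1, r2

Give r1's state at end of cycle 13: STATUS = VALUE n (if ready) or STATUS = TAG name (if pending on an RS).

cycle 1: issue SUB r2<-Add1 // r0:5,r1:7,r2:Add1,r3:1
cycle 2: issue MUL r0<-Mul1 // r0:Mul1,r1:7,r2:Add1,r3:1
cycle 3: issue ADD r3<-Add2 // r0:Mul1,r1:7,r2:Add1,r3:Add2
cycle 4: CDB Add1=-1; issue SUB r2<-Add1 // r0:Mul1,r1:7,r2:Add1,r3:Add2
cycle 5: issue ADD r1<-Add3 // r0:Mul1,r1:Add3,r2:Add1,r3:Add2
cycle 6: CDB Mul1=49; stall // r0:49,r1:Add3,r2:Add1,r3:Add2
cycle 7: CDB Add2=0; issue ADD r2<-Add2 // r0:49,r1:Add3,r2:Add2,r3:0
cycle 8: issue MUL r2<-Mul1 // r0:49,r1:Add3,r2:Mul1,r3:0
cycle 9: CDB Add1=42; issue MUL r1<-Mul2 // r0:49,r1:Mul2,r2:Mul1,r3:0
cycle 10: CDB Add2=49; stall // r0:49,r1:Mul2,r2:Mul1,r3:0
cycle 11: CDB Add3=7; stall // r0:49,r1:Mul2,r2:Mul1,r3:0
cycle 12: stall // r0:49,r1:Mul2,r2:Mul1,r3:0
cycle 13: stall // r0:49,r1:Mul2,r2:Mul1,r3:0

STATUS = TAG Mul2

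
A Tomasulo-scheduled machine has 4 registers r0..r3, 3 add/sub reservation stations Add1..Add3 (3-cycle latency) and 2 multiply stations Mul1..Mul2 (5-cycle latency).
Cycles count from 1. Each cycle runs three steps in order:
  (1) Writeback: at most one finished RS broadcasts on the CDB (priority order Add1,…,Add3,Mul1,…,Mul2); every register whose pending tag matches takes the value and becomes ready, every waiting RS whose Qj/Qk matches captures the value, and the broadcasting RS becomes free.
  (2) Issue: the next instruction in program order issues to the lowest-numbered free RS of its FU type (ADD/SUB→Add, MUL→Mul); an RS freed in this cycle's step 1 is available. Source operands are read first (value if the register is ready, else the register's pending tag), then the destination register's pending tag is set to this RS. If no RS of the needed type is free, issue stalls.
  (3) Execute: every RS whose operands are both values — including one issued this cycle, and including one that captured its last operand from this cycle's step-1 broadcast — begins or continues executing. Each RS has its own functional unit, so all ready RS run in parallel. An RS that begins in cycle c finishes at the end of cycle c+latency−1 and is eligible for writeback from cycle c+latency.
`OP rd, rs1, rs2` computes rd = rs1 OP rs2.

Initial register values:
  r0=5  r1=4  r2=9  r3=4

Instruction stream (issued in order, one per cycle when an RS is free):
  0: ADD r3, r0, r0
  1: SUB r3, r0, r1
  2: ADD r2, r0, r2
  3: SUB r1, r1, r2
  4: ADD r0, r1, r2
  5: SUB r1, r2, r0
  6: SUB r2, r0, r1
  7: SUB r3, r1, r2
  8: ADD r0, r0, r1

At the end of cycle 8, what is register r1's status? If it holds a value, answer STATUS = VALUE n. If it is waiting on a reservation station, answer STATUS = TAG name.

STATUS = TAG Add3

c1: issue ADD r3<-Add1 | r0:5,r1:4,r2:9,r3:Add1
c2: issue SUB r3<-Add2 | r0:5,r1:4,r2:9,r3:Add2
c3: issue ADD r2<-Add3 | r0:5,r1:4,r2:Add3,r3:Add2
c4: CDB Add1=10; issue SUB r1<-Add1 | r0:5,r1:Add1,r2:Add3,r3:Add2
c5: CDB Add2=1; issue ADD r0<-Add2 | r0:Add2,r1:Add1,r2:Add3,r3:1
c6: CDB Add3=14; issue SUB r1<-Add3 | r0:Add2,r1:Add3,r2:14,r3:1
c7: stall | r0:Add2,r1:Add3,r2:14,r3:1
c8: stall | r0:Add2,r1:Add3,r2:14,r3:1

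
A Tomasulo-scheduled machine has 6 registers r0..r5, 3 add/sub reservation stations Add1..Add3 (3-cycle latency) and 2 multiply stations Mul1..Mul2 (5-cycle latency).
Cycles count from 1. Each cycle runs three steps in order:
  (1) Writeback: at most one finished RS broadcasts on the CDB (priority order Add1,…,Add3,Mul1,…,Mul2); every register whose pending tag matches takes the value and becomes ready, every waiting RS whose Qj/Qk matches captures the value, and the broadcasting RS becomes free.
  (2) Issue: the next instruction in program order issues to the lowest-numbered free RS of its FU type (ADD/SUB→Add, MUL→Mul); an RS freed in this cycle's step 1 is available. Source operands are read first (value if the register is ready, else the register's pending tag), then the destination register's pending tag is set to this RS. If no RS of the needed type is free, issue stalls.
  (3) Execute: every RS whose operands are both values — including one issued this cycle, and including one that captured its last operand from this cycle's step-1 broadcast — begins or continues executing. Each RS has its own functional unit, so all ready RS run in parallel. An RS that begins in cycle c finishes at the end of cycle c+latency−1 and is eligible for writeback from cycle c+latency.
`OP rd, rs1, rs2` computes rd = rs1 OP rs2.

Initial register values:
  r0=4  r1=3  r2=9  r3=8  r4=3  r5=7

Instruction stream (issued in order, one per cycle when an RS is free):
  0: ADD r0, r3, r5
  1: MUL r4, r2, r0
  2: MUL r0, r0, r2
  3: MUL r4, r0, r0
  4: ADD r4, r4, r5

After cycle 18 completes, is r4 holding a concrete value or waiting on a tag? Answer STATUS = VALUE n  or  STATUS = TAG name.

STATUS = VALUE 18232

  c1: issue ADD r0<-Add1  regs: r0:Add1,r1:3,r2:9,r3:8,r4:3,r5:7
  c2: issue MUL r4<-Mul1  regs: r0:Add1,r1:3,r2:9,r3:8,r4:Mul1,r5:7
  c3: issue MUL r0<-Mul2  regs: r0:Mul2,r1:3,r2:9,r3:8,r4:Mul1,r5:7
  c4: CDB Add1=15; stall  regs: r0:Mul2,r1:3,r2:9,r3:8,r4:Mul1,r5:7
  c5: stall  regs: r0:Mul2,r1:3,r2:9,r3:8,r4:Mul1,r5:7
  c6: stall  regs: r0:Mul2,r1:3,r2:9,r3:8,r4:Mul1,r5:7
  c7: stall  regs: r0:Mul2,r1:3,r2:9,r3:8,r4:Mul1,r5:7
  c8: stall  regs: r0:Mul2,r1:3,r2:9,r3:8,r4:Mul1,r5:7
  c9: CDB Mul1=135; issue MUL r4<-Mul1  regs: r0:Mul2,r1:3,r2:9,r3:8,r4:Mul1,r5:7
  c10: CDB Mul2=135; issue ADD r4<-Add1  regs: r0:135,r1:3,r2:9,r3:8,r4:Add1,r5:7
  c11: -  regs: r0:135,r1:3,r2:9,r3:8,r4:Add1,r5:7
  c12: -  regs: r0:135,r1:3,r2:9,r3:8,r4:Add1,r5:7
  c13: -  regs: r0:135,r1:3,r2:9,r3:8,r4:Add1,r5:7
  c14: -  regs: r0:135,r1:3,r2:9,r3:8,r4:Add1,r5:7
  c15: CDB Mul1=18225  regs: r0:135,r1:3,r2:9,r3:8,r4:Add1,r5:7
  c16: -  regs: r0:135,r1:3,r2:9,r3:8,r4:Add1,r5:7
  c17: -  regs: r0:135,r1:3,r2:9,r3:8,r4:Add1,r5:7
  c18: CDB Add1=18232  regs: r0:135,r1:3,r2:9,r3:8,r4:18232,r5:7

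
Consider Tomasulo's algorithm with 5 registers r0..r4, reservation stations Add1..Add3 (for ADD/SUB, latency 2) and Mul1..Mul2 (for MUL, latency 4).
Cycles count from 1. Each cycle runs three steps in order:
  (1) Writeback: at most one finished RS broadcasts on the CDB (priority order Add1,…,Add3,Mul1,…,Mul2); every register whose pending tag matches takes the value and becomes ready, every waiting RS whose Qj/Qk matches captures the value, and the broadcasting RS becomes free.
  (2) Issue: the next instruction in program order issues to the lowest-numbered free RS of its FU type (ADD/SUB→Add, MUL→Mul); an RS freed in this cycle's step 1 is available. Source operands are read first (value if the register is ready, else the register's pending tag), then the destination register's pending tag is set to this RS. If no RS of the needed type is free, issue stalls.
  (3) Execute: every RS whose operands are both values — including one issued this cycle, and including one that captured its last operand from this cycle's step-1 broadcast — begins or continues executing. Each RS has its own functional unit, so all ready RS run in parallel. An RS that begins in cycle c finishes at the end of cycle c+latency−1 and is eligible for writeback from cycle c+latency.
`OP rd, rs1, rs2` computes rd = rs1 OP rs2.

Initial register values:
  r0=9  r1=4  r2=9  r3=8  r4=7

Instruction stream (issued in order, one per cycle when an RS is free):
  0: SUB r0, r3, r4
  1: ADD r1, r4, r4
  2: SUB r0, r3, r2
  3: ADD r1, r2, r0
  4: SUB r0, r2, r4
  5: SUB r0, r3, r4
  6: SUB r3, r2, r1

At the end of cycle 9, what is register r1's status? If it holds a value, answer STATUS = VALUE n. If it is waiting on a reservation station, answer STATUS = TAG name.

  c1: issue SUB r0<-Add1  regs: r0:Add1,r1:4,r2:9,r3:8,r4:7
  c2: issue ADD r1<-Add2  regs: r0:Add1,r1:Add2,r2:9,r3:8,r4:7
  c3: CDB Add1=1; issue SUB r0<-Add1  regs: r0:Add1,r1:Add2,r2:9,r3:8,r4:7
  c4: CDB Add2=14; issue ADD r1<-Add2  regs: r0:Add1,r1:Add2,r2:9,r3:8,r4:7
  c5: CDB Add1=-1; issue SUB r0<-Add1  regs: r0:Add1,r1:Add2,r2:9,r3:8,r4:7
  c6: issue SUB r0<-Add3  regs: r0:Add3,r1:Add2,r2:9,r3:8,r4:7
  c7: CDB Add1=2; issue SUB r3<-Add1  regs: r0:Add3,r1:Add2,r2:9,r3:Add1,r4:7
  c8: CDB Add2=8  regs: r0:Add3,r1:8,r2:9,r3:Add1,r4:7
  c9: CDB Add3=1  regs: r0:1,r1:8,r2:9,r3:Add1,r4:7

STATUS = VALUE 8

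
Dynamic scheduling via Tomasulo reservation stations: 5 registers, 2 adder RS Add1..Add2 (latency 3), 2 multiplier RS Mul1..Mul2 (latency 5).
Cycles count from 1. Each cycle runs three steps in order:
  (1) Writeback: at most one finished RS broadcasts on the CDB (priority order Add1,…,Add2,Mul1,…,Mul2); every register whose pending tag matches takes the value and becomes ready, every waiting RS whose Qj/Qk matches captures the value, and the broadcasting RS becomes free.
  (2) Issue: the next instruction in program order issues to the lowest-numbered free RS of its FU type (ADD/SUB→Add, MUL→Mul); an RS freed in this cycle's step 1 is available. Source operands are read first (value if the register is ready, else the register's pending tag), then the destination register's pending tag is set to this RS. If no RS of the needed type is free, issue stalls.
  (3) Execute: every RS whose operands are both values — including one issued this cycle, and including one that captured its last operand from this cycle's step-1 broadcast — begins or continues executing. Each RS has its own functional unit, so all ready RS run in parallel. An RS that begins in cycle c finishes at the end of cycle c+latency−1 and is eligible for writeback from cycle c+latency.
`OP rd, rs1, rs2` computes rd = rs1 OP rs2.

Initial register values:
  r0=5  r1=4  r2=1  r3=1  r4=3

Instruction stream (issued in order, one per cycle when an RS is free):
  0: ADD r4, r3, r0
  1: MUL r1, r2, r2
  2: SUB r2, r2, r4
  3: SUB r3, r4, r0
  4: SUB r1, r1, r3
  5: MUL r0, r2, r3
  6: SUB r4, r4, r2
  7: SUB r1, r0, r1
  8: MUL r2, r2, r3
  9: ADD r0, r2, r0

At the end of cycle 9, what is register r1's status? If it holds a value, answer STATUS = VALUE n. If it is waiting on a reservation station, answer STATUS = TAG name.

STATUS = TAG Add1

cycle 1: issue ADD r4<-Add1 // r0:5,r1:4,r2:1,r3:1,r4:Add1
cycle 2: issue MUL r1<-Mul1 // r0:5,r1:Mul1,r2:1,r3:1,r4:Add1
cycle 3: issue SUB r2<-Add2 // r0:5,r1:Mul1,r2:Add2,r3:1,r4:Add1
cycle 4: CDB Add1=6; issue SUB r3<-Add1 // r0:5,r1:Mul1,r2:Add2,r3:Add1,r4:6
cycle 5: stall // r0:5,r1:Mul1,r2:Add2,r3:Add1,r4:6
cycle 6: stall // r0:5,r1:Mul1,r2:Add2,r3:Add1,r4:6
cycle 7: CDB Add1=1; issue SUB r1<-Add1 // r0:5,r1:Add1,r2:Add2,r3:1,r4:6
cycle 8: CDB Add2=-5; issue MUL r0<-Mul2 // r0:Mul2,r1:Add1,r2:-5,r3:1,r4:6
cycle 9: CDB Mul1=1; issue SUB r4<-Add2 // r0:Mul2,r1:Add1,r2:-5,r3:1,r4:Add2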